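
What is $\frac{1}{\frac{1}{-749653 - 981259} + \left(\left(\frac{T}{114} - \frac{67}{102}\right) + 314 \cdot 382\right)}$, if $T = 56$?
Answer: $\frac{559084576}{67060984117933} \approx 8.337 \cdot 10^{-6}$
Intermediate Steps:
$\frac{1}{\frac{1}{-749653 - 981259} + \left(\left(\frac{T}{114} - \frac{67}{102}\right) + 314 \cdot 382\right)} = \frac{1}{\frac{1}{-749653 - 981259} + \left(\left(\frac{56}{114} - \frac{67}{102}\right) + 314 \cdot 382\right)} = \frac{1}{\frac{1}{-1730912} + \left(\left(56 \cdot \frac{1}{114} - \frac{67}{102}\right) + 119948\right)} = \frac{1}{- \frac{1}{1730912} + \left(\left(\frac{28}{57} - \frac{67}{102}\right) + 119948\right)} = \frac{1}{- \frac{1}{1730912} + \left(- \frac{107}{646} + 119948\right)} = \frac{1}{- \frac{1}{1730912} + \frac{77486301}{646}} = \frac{1}{\frac{67060984117933}{559084576}} = \frac{559084576}{67060984117933}$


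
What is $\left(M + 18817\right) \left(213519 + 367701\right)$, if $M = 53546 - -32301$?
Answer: $60832810080$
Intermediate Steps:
$M = 85847$ ($M = 53546 + 32301 = 85847$)
$\left(M + 18817\right) \left(213519 + 367701\right) = \left(85847 + 18817\right) \left(213519 + 367701\right) = 104664 \cdot 581220 = 60832810080$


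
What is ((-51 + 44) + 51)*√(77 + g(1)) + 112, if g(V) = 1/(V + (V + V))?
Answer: 112 + 88*√174/3 ≈ 498.93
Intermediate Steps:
g(V) = 1/(3*V) (g(V) = 1/(V + 2*V) = 1/(3*V))
((-51 + 44) + 51)*√(77 + g(1)) + 112 = ((-51 + 44) + 51)*√(77 + (⅓)/1) + 112 = (-7 + 51)*√(77 + (⅓)*1) + 112 = 44*√(77 + ⅓) + 112 = 44*√(232/3) + 112 = 44*(2*√174/3) + 112 = 88*√174/3 + 112 = 112 + 88*√174/3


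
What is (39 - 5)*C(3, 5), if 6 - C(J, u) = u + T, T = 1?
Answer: 0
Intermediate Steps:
C(J, u) = 5 - u (C(J, u) = 6 - (u + 1) = 6 - (1 + u) = 6 + (-1 - u) = 5 - u)
(39 - 5)*C(3, 5) = (39 - 5)*(5 - 1*5) = 34*(5 - 5) = 34*0 = 0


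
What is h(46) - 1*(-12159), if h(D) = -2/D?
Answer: 279656/23 ≈ 12159.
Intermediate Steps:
h(46) - 1*(-12159) = -2/46 - 1*(-12159) = -2*1/46 + 12159 = -1/23 + 12159 = 279656/23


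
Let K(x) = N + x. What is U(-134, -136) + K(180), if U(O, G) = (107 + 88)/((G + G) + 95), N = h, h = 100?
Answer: 16455/59 ≈ 278.90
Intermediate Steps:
N = 100
U(O, G) = 195/(95 + 2*G) (U(O, G) = 195/(2*G + 95) = 195/(95 + 2*G))
K(x) = 100 + x
U(-134, -136) + K(180) = 195/(95 + 2*(-136)) + (100 + 180) = 195/(95 - 272) + 280 = 195/(-177) + 280 = 195*(-1/177) + 280 = -65/59 + 280 = 16455/59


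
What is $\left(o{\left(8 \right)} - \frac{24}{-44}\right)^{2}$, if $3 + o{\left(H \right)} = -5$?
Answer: $\frac{6724}{121} \approx 55.57$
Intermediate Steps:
$o{\left(H \right)} = -8$ ($o{\left(H \right)} = -3 - 5 = -8$)
$\left(o{\left(8 \right)} - \frac{24}{-44}\right)^{2} = \left(-8 - \frac{24}{-44}\right)^{2} = \left(-8 - - \frac{6}{11}\right)^{2} = \left(-8 + \frac{6}{11}\right)^{2} = \left(- \frac{82}{11}\right)^{2} = \frac{6724}{121}$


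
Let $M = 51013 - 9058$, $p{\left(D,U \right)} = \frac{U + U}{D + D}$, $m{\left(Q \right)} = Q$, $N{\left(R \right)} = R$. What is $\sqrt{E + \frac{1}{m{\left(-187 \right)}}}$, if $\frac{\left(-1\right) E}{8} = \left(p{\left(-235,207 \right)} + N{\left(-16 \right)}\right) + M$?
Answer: $\frac{i \sqrt{647914770634835}}{43945} \approx 579.23 i$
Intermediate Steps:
$p{\left(D,U \right)} = \frac{U}{D}$ ($p{\left(D,U \right)} = \frac{2 U}{2 D} = 2 U \frac{1}{2 D} = \frac{U}{D}$)
$M = 41955$ ($M = 51013 - 9058 = 41955$)
$E = - \frac{78843664}{235}$ ($E = - 8 \left(\left(\frac{207}{-235} - 16\right) + 41955\right) = - 8 \left(\left(207 \left(- \frac{1}{235}\right) - 16\right) + 41955\right) = - 8 \left(\left(- \frac{207}{235} - 16\right) + 41955\right) = - 8 \left(- \frac{3967}{235} + 41955\right) = \left(-8\right) \frac{9855458}{235} = - \frac{78843664}{235} \approx -3.3551 \cdot 10^{5}$)
$\sqrt{E + \frac{1}{m{\left(-187 \right)}}} = \sqrt{- \frac{78843664}{235} + \frac{1}{-187}} = \sqrt{- \frac{78843664}{235} - \frac{1}{187}} = \sqrt{- \frac{14743765403}{43945}} = \frac{i \sqrt{647914770634835}}{43945}$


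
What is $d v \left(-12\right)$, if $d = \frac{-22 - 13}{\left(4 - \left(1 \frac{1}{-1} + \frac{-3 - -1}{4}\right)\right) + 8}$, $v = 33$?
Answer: $\frac{3080}{3} \approx 1026.7$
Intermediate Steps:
$d = - \frac{70}{27}$ ($d = - \frac{35}{\left(4 - \left(1 \left(-1\right) + \left(-3 + 1\right) \frac{1}{4}\right)\right) + 8} = - \frac{35}{\left(4 - \left(-1 - \frac{1}{2}\right)\right) + 8} = - \frac{35}{\left(4 - - \frac{3}{2}\right) + 8} = - \frac{35}{\left(4 + \frac{3}{2}\right) + 8} = - \frac{35}{\frac{11}{2} + 8} = - \frac{35}{\frac{27}{2}} = \left(-35\right) \frac{2}{27} = - \frac{70}{27} \approx -2.5926$)
$d v \left(-12\right) = \left(- \frac{70}{27}\right) 33 \left(-12\right) = \left(- \frac{770}{9}\right) \left(-12\right) = \frac{3080}{3}$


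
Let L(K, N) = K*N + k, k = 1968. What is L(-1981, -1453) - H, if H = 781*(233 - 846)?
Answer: 3359114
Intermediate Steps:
L(K, N) = 1968 + K*N (L(K, N) = K*N + 1968 = 1968 + K*N)
H = -478753 (H = 781*(-613) = -478753)
L(-1981, -1453) - H = (1968 - 1981*(-1453)) - 1*(-478753) = (1968 + 2878393) + 478753 = 2880361 + 478753 = 3359114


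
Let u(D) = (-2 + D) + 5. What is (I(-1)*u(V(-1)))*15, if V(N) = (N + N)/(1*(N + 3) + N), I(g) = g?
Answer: -15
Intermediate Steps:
V(N) = 2*N/(3 + 2*N) (V(N) = (2*N)/(1*(3 + N) + N) = (2*N)/((3 + N) + N) = (2*N)/(3 + 2*N) = 2*N/(3 + 2*N))
u(D) = 3 + D
(I(-1)*u(V(-1)))*15 = -(3 + 2*(-1)/(3 + 2*(-1)))*15 = -(3 + 2*(-1)/(3 - 2))*15 = -(3 + 2*(-1)/1)*15 = -(3 + 2*(-1)*1)*15 = -(3 - 2)*15 = -1*1*15 = -1*15 = -15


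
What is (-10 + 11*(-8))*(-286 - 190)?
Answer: 46648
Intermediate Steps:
(-10 + 11*(-8))*(-286 - 190) = (-10 - 88)*(-476) = -98*(-476) = 46648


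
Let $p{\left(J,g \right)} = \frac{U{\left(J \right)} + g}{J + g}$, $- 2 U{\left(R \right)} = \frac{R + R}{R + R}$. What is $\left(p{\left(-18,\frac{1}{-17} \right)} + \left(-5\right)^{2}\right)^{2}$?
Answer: $\frac{236206161}{376996} \approx 626.55$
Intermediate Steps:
$U{\left(R \right)} = - \frac{1}{2}$ ($U{\left(R \right)} = - \frac{\left(R + R\right) \frac{1}{R + R}}{2} = - \frac{2 R \frac{1}{2 R}}{2} = \left(- \frac{1}{2}\right) 1 = - \frac{1}{2}$)
$p{\left(J,g \right)} = \frac{- \frac{1}{2} + g}{J + g}$
$\left(p{\left(-18,\frac{1}{-17} \right)} + \left(-5\right)^{2}\right)^{2} = \left(\frac{- \frac{1}{2} + \frac{1}{-17}}{-18 + \frac{1}{-17}} + \left(-5\right)^{2}\right)^{2} = \left(\frac{- \frac{1}{2} - \frac{1}{17}}{-18 - \frac{1}{17}} + 25\right)^{2} = \left(\frac{1}{- \frac{307}{17}} \left(- \frac{19}{34}\right) + 25\right)^{2} = \left(\left(- \frac{17}{307}\right) \left(- \frac{19}{34}\right) + 25\right)^{2} = \left(\frac{19}{614} + 25\right)^{2} = \left(\frac{15369}{614}\right)^{2} = \frac{236206161}{376996}$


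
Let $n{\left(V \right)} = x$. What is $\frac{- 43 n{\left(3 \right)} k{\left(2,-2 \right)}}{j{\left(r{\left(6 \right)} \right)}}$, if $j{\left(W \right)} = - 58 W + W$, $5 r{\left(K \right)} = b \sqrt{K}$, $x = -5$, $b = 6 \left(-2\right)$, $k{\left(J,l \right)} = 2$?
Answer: $\frac{1075 \sqrt{6}}{2052} \approx 1.2832$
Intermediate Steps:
$b = -12$
$r{\left(K \right)} = - \frac{12 \sqrt{K}}{5}$ ($r{\left(K \right)} = \frac{\left(-12\right) \sqrt{K}}{5} = - \frac{12 \sqrt{K}}{5}$)
$n{\left(V \right)} = -5$
$j{\left(W \right)} = - 57 W$
$\frac{- 43 n{\left(3 \right)} k{\left(2,-2 \right)}}{j{\left(r{\left(6 \right)} \right)}} = \frac{\left(-43\right) \left(-5\right) 2}{\left(-57\right) \left(- \frac{12 \sqrt{6}}{5}\right)} = \frac{215 \cdot 2}{\frac{684}{5} \sqrt{6}} = 430 \frac{5 \sqrt{6}}{4104} = \frac{1075 \sqrt{6}}{2052}$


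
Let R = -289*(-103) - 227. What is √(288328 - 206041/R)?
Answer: √62898067738415/14770 ≈ 536.96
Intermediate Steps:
R = 29540 (R = 29767 - 227 = 29540)
√(288328 - 206041/R) = √(288328 - 206041/29540) = √(8517003079/29540) = √62898067738415/14770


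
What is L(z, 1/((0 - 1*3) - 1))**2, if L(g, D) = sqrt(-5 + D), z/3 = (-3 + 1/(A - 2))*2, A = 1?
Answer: -21/4 ≈ -5.2500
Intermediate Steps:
z = -24 (z = 3*((-3 + 1/(1 - 2))*2) = 3*((-3 + 1/(-1))*2) = 3*((-3 - 1)*2) = 3*(-4*2) = 3*(-8) = -24)
L(z, 1/((0 - 1*3) - 1))**2 = (sqrt(-5 + 1/((0 - 1*3) - 1)))**2 = (sqrt(-5 + 1/((0 - 3) - 1)))**2 = (sqrt(-5 + 1/(-3 - 1)))**2 = (sqrt(-5 + 1/(-4)))**2 = (sqrt(-5 - 1/4))**2 = (sqrt(-21/4))**2 = (I*sqrt(21)/2)**2 = -21/4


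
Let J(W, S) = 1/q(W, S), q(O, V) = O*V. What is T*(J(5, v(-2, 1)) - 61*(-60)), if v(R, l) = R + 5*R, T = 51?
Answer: 3733183/20 ≈ 1.8666e+5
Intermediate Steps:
v(R, l) = 6*R
J(W, S) = 1/(S*W) (J(W, S) = 1/(W*S) = 1/(S*W))
T*(J(5, v(-2, 1)) - 61*(-60)) = 51*(1/((6*(-2))*5) - 61*(-60)) = 51*((1/5)/(-12) + 3660) = 51*(-1/12*1/5 + 3660) = 51*(-1/60 + 3660) = 51*(219599/60) = 3733183/20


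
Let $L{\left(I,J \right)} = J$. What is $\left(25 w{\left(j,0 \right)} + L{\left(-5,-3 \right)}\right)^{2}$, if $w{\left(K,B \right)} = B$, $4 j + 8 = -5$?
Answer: $9$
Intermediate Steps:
$j = - \frac{13}{4}$ ($j = -2 + \frac{1}{4} \left(-5\right) = -2 - \frac{5}{4} = - \frac{13}{4} \approx -3.25$)
$\left(25 w{\left(j,0 \right)} + L{\left(-5,-3 \right)}\right)^{2} = \left(25 \cdot 0 - 3\right)^{2} = \left(0 - 3\right)^{2} = \left(-3\right)^{2} = 9$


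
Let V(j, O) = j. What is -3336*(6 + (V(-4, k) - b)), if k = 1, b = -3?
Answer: -16680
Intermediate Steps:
-3336*(6 + (V(-4, k) - b)) = -3336*(6 + (-4 - 1*(-3))) = -3336*(6 + (-4 + 3)) = -3336*(6 - 1) = -3336*5 = -16680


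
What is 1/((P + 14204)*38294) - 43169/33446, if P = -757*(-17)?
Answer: -1598383813844/1238378120359 ≈ -1.2907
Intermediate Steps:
P = 12869
1/((P + 14204)*38294) - 43169/33446 = 1/((12869 + 14204)*38294) - 43169/33446 = (1/38294)/27073 - 43169*1/33446 = (1/27073)*(1/38294) - 6167/4778 = 1/1036733462 - 6167/4778 = -1598383813844/1238378120359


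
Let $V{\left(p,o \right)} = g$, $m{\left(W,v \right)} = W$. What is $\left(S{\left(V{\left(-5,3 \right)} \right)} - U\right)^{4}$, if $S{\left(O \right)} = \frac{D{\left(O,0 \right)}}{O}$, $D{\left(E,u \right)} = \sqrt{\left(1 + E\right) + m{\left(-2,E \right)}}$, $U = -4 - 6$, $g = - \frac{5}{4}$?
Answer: $\frac{5711296}{625} - \frac{118272 i}{25} \approx 9138.1 - 4730.9 i$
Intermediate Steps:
$g = - \frac{5}{4}$ ($g = \left(-5\right) \frac{1}{4} = - \frac{5}{4} \approx -1.25$)
$V{\left(p,o \right)} = - \frac{5}{4}$
$U = -10$ ($U = -4 - 6 = -10$)
$D{\left(E,u \right)} = \sqrt{-1 + E}$ ($D{\left(E,u \right)} = \sqrt{\left(1 + E\right) - 2} = \sqrt{-1 + E}$)
$S{\left(O \right)} = \frac{\sqrt{-1 + O}}{O}$
$\left(S{\left(V{\left(-5,3 \right)} \right)} - U\right)^{4} = \left(\frac{\sqrt{-1 - \frac{5}{4}}}{- \frac{5}{4}} - -10\right)^{4} = \left(- \frac{4 \sqrt{- \frac{9}{4}}}{5} + 10\right)^{4} = \left(- \frac{4 \frac{3 i}{2}}{5} + 10\right)^{4} = \left(- \frac{6 i}{5} + 10\right)^{4} = \left(10 - \frac{6 i}{5}\right)^{4}$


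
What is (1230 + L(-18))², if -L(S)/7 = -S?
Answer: 1218816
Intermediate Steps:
L(S) = 7*S (L(S) = -(-7)*S = 7*S)
(1230 + L(-18))² = (1230 + 7*(-18))² = (1230 - 126)² = 1104² = 1218816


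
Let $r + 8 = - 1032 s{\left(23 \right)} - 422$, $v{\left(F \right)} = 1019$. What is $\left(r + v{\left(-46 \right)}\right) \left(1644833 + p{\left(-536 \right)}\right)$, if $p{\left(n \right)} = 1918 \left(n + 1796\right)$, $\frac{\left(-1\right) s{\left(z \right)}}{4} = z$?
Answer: $388008521429$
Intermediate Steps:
$s{\left(z \right)} = - 4 z$
$p{\left(n \right)} = 3444728 + 1918 n$ ($p{\left(n \right)} = 1918 \left(1796 + n\right) = 3444728 + 1918 n$)
$r = 94514$ ($r = -8 - \left(422 + 1032 \left(\left(-4\right) 23\right)\right) = -8 - -94522 = -8 + \left(94944 - 422\right) = -8 + 94522 = 94514$)
$\left(r + v{\left(-46 \right)}\right) \left(1644833 + p{\left(-536 \right)}\right) = \left(94514 + 1019\right) \left(1644833 + \left(3444728 + 1918 \left(-536\right)\right)\right) = 95533 \left(1644833 + \left(3444728 - 1028048\right)\right) = 95533 \left(1644833 + 2416680\right) = 95533 \cdot 4061513 = 388008521429$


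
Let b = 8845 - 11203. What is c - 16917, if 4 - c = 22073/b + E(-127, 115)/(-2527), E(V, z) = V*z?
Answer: -100757578177/5958666 ≈ -16909.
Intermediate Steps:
b = -2358
c = 45174545/5958666 (c = 4 - (22073/(-2358) - 127*115/(-2527)) = 4 - (22073*(-1/2358) - 14605*(-1/2527)) = 4 - (-22073/2358 + 14605/2527) = 4 - 1*(-21339881/5958666) = 4 + 21339881/5958666 = 45174545/5958666 ≈ 7.5813)
c - 16917 = 45174545/5958666 - 16917 = -100757578177/5958666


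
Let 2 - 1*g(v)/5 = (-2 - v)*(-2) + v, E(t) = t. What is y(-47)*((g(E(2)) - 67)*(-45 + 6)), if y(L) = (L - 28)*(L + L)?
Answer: 29419650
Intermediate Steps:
y(L) = 2*L*(-28 + L) (y(L) = (-28 + L)*(2*L) = 2*L*(-28 + L))
g(v) = -10 - 15*v (g(v) = 10 - 5*((-2 - v)*(-2) + v) = 10 - 5*((4 + 2*v) + v) = 10 - 5*(4 + 3*v) = 10 + (-20 - 15*v) = -10 - 15*v)
y(-47)*((g(E(2)) - 67)*(-45 + 6)) = (2*(-47)*(-28 - 47))*(((-10 - 15*2) - 67)*(-45 + 6)) = (2*(-47)*(-75))*(((-10 - 30) - 67)*(-39)) = 7050*((-40 - 67)*(-39)) = 7050*(-107*(-39)) = 7050*4173 = 29419650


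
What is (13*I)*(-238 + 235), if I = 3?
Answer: -117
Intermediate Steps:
(13*I)*(-238 + 235) = (13*3)*(-238 + 235) = 39*(-3) = -117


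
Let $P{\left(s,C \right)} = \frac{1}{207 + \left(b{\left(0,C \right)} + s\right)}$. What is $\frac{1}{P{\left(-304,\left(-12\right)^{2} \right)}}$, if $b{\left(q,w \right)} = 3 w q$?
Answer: $-97$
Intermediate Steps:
$b{\left(q,w \right)} = 3 q w$
$P{\left(s,C \right)} = \frac{1}{207 + s}$ ($P{\left(s,C \right)} = \frac{1}{207 + \left(3 \cdot 0 C + s\right)} = \frac{1}{207 + \left(0 + s\right)} = \frac{1}{207 + s}$)
$\frac{1}{P{\left(-304,\left(-12\right)^{2} \right)}} = \frac{1}{\frac{1}{207 - 304}} = \frac{1}{\frac{1}{-97}} = \frac{1}{- \frac{1}{97}} = -97$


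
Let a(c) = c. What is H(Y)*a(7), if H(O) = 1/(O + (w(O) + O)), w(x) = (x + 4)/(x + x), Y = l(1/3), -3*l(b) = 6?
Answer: -14/9 ≈ -1.5556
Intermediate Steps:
l(b) = -2 (l(b) = -⅓*6 = -2)
Y = -2
w(x) = (4 + x)/(2*x) (w(x) = (4 + x)/((2*x)) = (4 + x)*(1/(2*x)) = (4 + x)/(2*x))
H(O) = 1/(2*O + (4 + O)/(2*O)) (H(O) = 1/(O + ((4 + O)/(2*O) + O)) = 1/(O + (O + (4 + O)/(2*O))) = 1/(2*O + (4 + O)/(2*O)))
H(Y)*a(7) = (2*(-2)/(4 - 2 + 4*(-2)²))*7 = (2*(-2)/(4 - 2 + 4*4))*7 = (2*(-2)/(4 - 2 + 16))*7 = (2*(-2)/18)*7 = (2*(-2)*(1/18))*7 = -2/9*7 = -14/9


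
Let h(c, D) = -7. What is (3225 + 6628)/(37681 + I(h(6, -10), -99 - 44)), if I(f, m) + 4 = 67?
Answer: 9853/37744 ≈ 0.26105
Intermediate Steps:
I(f, m) = 63 (I(f, m) = -4 + 67 = 63)
(3225 + 6628)/(37681 + I(h(6, -10), -99 - 44)) = (3225 + 6628)/(37681 + 63) = 9853/37744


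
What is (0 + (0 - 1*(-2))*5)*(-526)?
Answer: -5260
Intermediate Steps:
(0 + (0 - 1*(-2))*5)*(-526) = (0 + (0 + 2)*5)*(-526) = (0 + 2*5)*(-526) = (0 + 10)*(-526) = 10*(-526) = -5260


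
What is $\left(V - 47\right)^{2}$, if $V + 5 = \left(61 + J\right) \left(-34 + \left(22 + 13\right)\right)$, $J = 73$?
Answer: $6724$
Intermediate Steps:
$V = 129$ ($V = -5 + \left(61 + 73\right) \left(-34 + \left(22 + 13\right)\right) = -5 + 134 \left(-34 + 35\right) = -5 + 134 \cdot 1 = -5 + 134 = 129$)
$\left(V - 47\right)^{2} = \left(129 - 47\right)^{2} = 82^{2} = 6724$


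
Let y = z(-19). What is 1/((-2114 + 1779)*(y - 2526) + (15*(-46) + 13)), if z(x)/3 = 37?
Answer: 1/808348 ≈ 1.2371e-6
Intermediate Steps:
z(x) = 111 (z(x) = 3*37 = 111)
y = 111
1/((-2114 + 1779)*(y - 2526) + (15*(-46) + 13)) = 1/((-2114 + 1779)*(111 - 2526) + (15*(-46) + 13)) = 1/(-335*(-2415) + (-690 + 13)) = 1/(809025 - 677) = 1/808348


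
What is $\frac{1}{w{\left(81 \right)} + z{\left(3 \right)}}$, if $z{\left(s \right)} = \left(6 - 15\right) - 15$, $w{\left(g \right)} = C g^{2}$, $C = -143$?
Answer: $- \frac{1}{938247} \approx -1.0658 \cdot 10^{-6}$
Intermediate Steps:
$w{\left(g \right)} = - 143 g^{2}$
$z{\left(s \right)} = -24$ ($z{\left(s \right)} = -9 - 15 = -24$)
$\frac{1}{w{\left(81 \right)} + z{\left(3 \right)}} = \frac{1}{- 143 \cdot 81^{2} - 24} = \frac{1}{\left(-143\right) 6561 - 24} = \frac{1}{-938223 - 24} = \frac{1}{-938247} = - \frac{1}{938247}$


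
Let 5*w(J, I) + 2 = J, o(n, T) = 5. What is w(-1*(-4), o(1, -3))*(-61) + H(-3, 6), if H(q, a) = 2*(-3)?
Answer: -152/5 ≈ -30.400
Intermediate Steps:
H(q, a) = -6
w(J, I) = -⅖ + J/5
w(-1*(-4), o(1, -3))*(-61) + H(-3, 6) = (-⅖ + (-1*(-4))/5)*(-61) - 6 = (-⅖ + (⅕)*4)*(-61) - 6 = (-⅖ + ⅘)*(-61) - 6 = (⅖)*(-61) - 6 = -122/5 - 6 = -152/5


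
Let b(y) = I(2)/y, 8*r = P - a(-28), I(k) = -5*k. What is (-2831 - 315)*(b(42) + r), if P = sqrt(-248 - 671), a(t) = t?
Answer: -215501/21 - 1573*I*sqrt(919)/4 ≈ -10262.0 - 11921.0*I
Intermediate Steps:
P = I*sqrt(919) (P = sqrt(-919) = I*sqrt(919) ≈ 30.315*I)
r = 7/2 + I*sqrt(919)/8 (r = (I*sqrt(919) - 1*(-28))/8 = (I*sqrt(919) + 28)/8 = (28 + I*sqrt(919))/8 = 7/2 + I*sqrt(919)/8 ≈ 3.5 + 3.7894*I)
b(y) = -10/y (b(y) = (-5*2)/y = -10/y)
(-2831 - 315)*(b(42) + r) = (-2831 - 315)*(-10/42 + (7/2 + I*sqrt(919)/8)) = -3146*(-10*1/42 + (7/2 + I*sqrt(919)/8)) = -3146*(-5/21 + (7/2 + I*sqrt(919)/8)) = -3146*(137/42 + I*sqrt(919)/8) = -215501/21 - 1573*I*sqrt(919)/4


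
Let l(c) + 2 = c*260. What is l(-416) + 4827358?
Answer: 4719196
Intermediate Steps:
l(c) = -2 + 260*c (l(c) = -2 + c*260 = -2 + 260*c)
l(-416) + 4827358 = (-2 + 260*(-416)) + 4827358 = (-2 - 108160) + 4827358 = -108162 + 4827358 = 4719196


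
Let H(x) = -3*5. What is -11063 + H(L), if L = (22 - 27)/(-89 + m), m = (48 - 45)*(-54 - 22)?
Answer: -11078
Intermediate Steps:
m = -228 (m = 3*(-76) = -228)
L = 5/317 (L = (22 - 27)/(-89 - 228) = -5/(-317) = -5*(-1/317) = 5/317 ≈ 0.015773)
H(x) = -15
-11063 + H(L) = -11063 - 15 = -11078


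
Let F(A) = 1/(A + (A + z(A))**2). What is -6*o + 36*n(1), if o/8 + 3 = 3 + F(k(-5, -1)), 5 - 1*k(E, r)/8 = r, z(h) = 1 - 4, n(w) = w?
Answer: 24860/691 ≈ 35.977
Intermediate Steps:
z(h) = -3
k(E, r) = 40 - 8*r
F(A) = 1/(A + (-3 + A)**2) (F(A) = 1/(A + (A - 3)**2) = 1/(A + (-3 + A)**2))
o = 8/2073 (o = -24 + 8*(3 + 1/((40 - 8*(-1)) + (-3 + (40 - 8*(-1)))**2)) = -24 + 8*(3 + 1/((40 + 8) + (-3 + (40 + 8))**2)) = -24 + 8*(3 + 1/(48 + (-3 + 48)**2)) = -24 + 8*(3 + 1/(48 + 45**2)) = -24 + 8*(3 + 1/(48 + 2025)) = -24 + 8*(3 + 1/2073) = -24 + 8*(6220/2073) = -24 + 49760/2073 = 8/2073 ≈ 0.0038591)
-6*o + 36*n(1) = -6*8/2073 + 36*1 = -16/691 + 36 = 24860/691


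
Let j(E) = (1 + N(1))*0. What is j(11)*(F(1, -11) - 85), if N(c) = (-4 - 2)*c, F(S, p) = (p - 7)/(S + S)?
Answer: 0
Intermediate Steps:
F(S, p) = (-7 + p)/(2*S) (F(S, p) = (-7 + p)/((2*S)) = (-7 + p)*(1/(2*S)) = (-7 + p)/(2*S))
N(c) = -6*c
j(E) = 0 (j(E) = (1 - 6*1)*0 = (1 - 6)*0 = -5*0 = 0)
j(11)*(F(1, -11) - 85) = 0*((½)*(-7 - 11)/1 - 85) = 0*((½)*1*(-18) - 85) = 0*(-9 - 85) = 0*(-94) = 0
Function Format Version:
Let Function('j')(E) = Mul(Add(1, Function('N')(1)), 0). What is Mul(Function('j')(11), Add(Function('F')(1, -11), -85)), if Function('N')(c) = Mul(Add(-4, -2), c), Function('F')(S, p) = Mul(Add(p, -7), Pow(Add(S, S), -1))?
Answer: 0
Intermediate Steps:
Function('F')(S, p) = Mul(Rational(1, 2), Pow(S, -1), Add(-7, p)) (Function('F')(S, p) = Mul(Add(-7, p), Pow(Mul(2, S), -1)) = Mul(Add(-7, p), Mul(Rational(1, 2), Pow(S, -1))) = Mul(Rational(1, 2), Pow(S, -1), Add(-7, p)))
Function('N')(c) = Mul(-6, c)
Function('j')(E) = 0 (Function('j')(E) = Mul(Add(1, Mul(-6, 1)), 0) = Mul(Add(1, -6), 0) = Mul(-5, 0) = 0)
Mul(Function('j')(11), Add(Function('F')(1, -11), -85)) = Mul(0, Add(Mul(Rational(1, 2), Pow(1, -1), Add(-7, -11)), -85)) = Mul(0, Add(Mul(Rational(1, 2), 1, -18), -85)) = Mul(0, Add(-9, -85)) = Mul(0, -94) = 0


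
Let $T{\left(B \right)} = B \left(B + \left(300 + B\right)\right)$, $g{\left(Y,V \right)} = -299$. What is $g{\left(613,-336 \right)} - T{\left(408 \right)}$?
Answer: $-455627$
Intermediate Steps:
$T{\left(B \right)} = B \left(300 + 2 B\right)$
$g{\left(613,-336 \right)} - T{\left(408 \right)} = -299 - 2 \cdot 408 \left(150 + 408\right) = -299 - 2 \cdot 408 \cdot 558 = -299 - 455328 = -455627$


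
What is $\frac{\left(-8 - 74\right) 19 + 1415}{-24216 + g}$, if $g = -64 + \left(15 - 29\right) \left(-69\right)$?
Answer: $\frac{143}{23314} \approx 0.0061337$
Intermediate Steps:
$g = 902$ ($g = -64 - -966 = -64 + 966 = 902$)
$\frac{\left(-8 - 74\right) 19 + 1415}{-24216 + g} = \frac{\left(-8 - 74\right) 19 + 1415}{-24216 + 902} = \frac{\left(-82\right) 19 + 1415}{-23314} = \left(-1558 + 1415\right) \left(- \frac{1}{23314}\right) = \left(-143\right) \left(- \frac{1}{23314}\right) = \frac{143}{23314}$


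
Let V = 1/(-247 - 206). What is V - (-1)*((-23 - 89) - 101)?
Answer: -96490/453 ≈ -213.00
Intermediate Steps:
V = -1/453 (V = 1/(-453) = -1/453 ≈ -0.0022075)
V - (-1)*((-23 - 89) - 101) = -1/453 - (-1)*((-23 - 89) - 101) = -1/453 - (-1)*(-112 - 101) = -1/453 - (-1)*(-213) = -1/453 - 1*213 = -1/453 - 213 = -96490/453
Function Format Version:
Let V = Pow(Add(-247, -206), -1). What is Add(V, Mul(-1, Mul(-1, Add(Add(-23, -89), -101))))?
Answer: Rational(-96490, 453) ≈ -213.00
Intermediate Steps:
V = Rational(-1, 453) (V = Pow(-453, -1) = Rational(-1, 453) ≈ -0.0022075)
Add(V, Mul(-1, Mul(-1, Add(Add(-23, -89), -101)))) = Add(Rational(-1, 453), Mul(-1, Mul(-1, Add(Add(-23, -89), -101)))) = Add(Rational(-1, 453), Mul(-1, Mul(-1, Add(-112, -101)))) = Add(Rational(-1, 453), Mul(-1, Mul(-1, -213))) = Add(Rational(-1, 453), Mul(-1, 213)) = Add(Rational(-1, 453), -213) = Rational(-96490, 453)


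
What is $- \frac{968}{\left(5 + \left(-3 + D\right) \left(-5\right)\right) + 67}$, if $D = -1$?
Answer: $- \frac{242}{23} \approx -10.522$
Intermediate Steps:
$- \frac{968}{\left(5 + \left(-3 + D\right) \left(-5\right)\right) + 67} = - \frac{968}{\left(5 + \left(-3 - 1\right) \left(-5\right)\right) + 67} = - \frac{968}{\left(5 - -20\right) + 67} = - \frac{968}{\left(5 + 20\right) + 67} = - \frac{968}{25 + 67} = - \frac{968}{92} = \left(-968\right) \frac{1}{92} = - \frac{242}{23}$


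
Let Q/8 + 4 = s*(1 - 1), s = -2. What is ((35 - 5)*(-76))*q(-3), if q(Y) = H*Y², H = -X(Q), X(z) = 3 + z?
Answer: -595080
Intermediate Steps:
Q = -32 (Q = -32 + 8*(-2*(1 - 1)) = -32 + 8*(-2*0) = -32 + 8*0 = -32 + 0 = -32)
H = 29 (H = -(3 - 32) = -1*(-29) = 29)
q(Y) = 29*Y²
((35 - 5)*(-76))*q(-3) = ((35 - 5)*(-76))*(29*(-3)²) = (30*(-76))*(29*9) = -2280*261 = -595080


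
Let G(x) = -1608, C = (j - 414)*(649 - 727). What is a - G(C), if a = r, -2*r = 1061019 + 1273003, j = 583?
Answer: -1165403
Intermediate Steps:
r = -1167011 (r = -(1061019 + 1273003)/2 = -½*2334022 = -1167011)
C = -13182 (C = (583 - 414)*(649 - 727) = 169*(-78) = -13182)
a = -1167011
a - G(C) = -1167011 - 1*(-1608) = -1167011 + 1608 = -1165403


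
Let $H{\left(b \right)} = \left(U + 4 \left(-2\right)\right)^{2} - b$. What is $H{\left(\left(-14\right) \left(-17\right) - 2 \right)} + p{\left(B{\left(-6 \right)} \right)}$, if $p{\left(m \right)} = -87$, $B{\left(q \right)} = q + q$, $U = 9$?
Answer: $-322$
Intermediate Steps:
$B{\left(q \right)} = 2 q$
$H{\left(b \right)} = 1 - b$ ($H{\left(b \right)} = \left(9 + 4 \left(-2\right)\right)^{2} - b = \left(9 - 8\right)^{2} - b = 1^{2} - b = 1 - b$)
$H{\left(\left(-14\right) \left(-17\right) - 2 \right)} + p{\left(B{\left(-6 \right)} \right)} = \left(1 - \left(\left(-14\right) \left(-17\right) - 2\right)\right) - 87 = \left(1 - \left(238 - 2\right)\right) - 87 = \left(1 - 236\right) - 87 = -235 - 87 = -322$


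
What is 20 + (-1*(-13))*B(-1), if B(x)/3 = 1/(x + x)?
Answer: ½ ≈ 0.50000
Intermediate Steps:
B(x) = 3/(2*x) (B(x) = 3/(x + x) = 3/((2*x)) = 3*(1/(2*x)) = 3/(2*x))
20 + (-1*(-13))*B(-1) = 20 + (-1*(-13))*((3/2)/(-1)) = 20 + 13*((3/2)*(-1)) = 20 + 13*(-3/2) = 20 - 39/2 = ½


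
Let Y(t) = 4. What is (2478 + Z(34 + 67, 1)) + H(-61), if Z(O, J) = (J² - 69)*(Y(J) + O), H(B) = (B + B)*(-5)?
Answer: -4052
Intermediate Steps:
H(B) = -10*B (H(B) = (2*B)*(-5) = -10*B)
Z(O, J) = (-69 + J²)*(4 + O) (Z(O, J) = (J² - 69)*(4 + O) = (-69 + J²)*(4 + O))
(2478 + Z(34 + 67, 1)) + H(-61) = (2478 + (-276 - 69*(34 + 67) + 4*1² + (34 + 67)*1²)) - 10*(-61) = (2478 + (-276 - 69*101 + 4*1 + 101*1)) + 610 = (2478 + (-276 - 6969 + 4 + 101)) + 610 = (2478 - 7140) + 610 = -4662 + 610 = -4052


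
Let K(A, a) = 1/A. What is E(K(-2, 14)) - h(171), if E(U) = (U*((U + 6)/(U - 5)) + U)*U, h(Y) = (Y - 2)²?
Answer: -28561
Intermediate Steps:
h(Y) = (-2 + Y)²
E(U) = U*(U + U*(6 + U)/(-5 + U)) (E(U) = (U*((6 + U)/(-5 + U)) + U)*U = (U*(6 + U)/(-5 + U) + U)*U = (U + U*(6 + U)/(-5 + U))*U = U*(U + U*(6 + U)/(-5 + U)))
E(K(-2, 14)) - h(171) = (1/(-2))²*(1 + 2/(-2))/(-5 + 1/(-2)) - (-2 + 171)² = (-½)²*(1 + 2*(-½))/(-5 - ½) - 1*169² = (1 - 1)/(4*(-11/2)) - 1*28561 = (¼)*(-2/11)*0 - 28561 = 0 - 28561 = -28561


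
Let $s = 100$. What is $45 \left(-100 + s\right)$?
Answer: $0$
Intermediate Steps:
$45 \left(-100 + s\right) = 45 \left(-100 + 100\right) = 45 \cdot 0 = 0$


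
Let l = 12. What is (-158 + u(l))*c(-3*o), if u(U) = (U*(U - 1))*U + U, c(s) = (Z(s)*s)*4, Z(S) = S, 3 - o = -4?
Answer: 2536632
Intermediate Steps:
o = 7 (o = 3 - 1*(-4) = 3 + 4 = 7)
c(s) = 4*s² (c(s) = (s*s)*4 = s²*4 = 4*s²)
u(U) = U + U²*(-1 + U) (u(U) = (U*(-1 + U))*U + U = U²*(-1 + U) + U = U + U²*(-1 + U))
(-158 + u(l))*c(-3*o) = (-158 + 12*(1 + 12² - 1*12))*(4*(-3*7)²) = (-158 + 12*(1 + 144 - 12))*(4*(-21)²) = (-158 + 12*133)*(4*441) = (-158 + 1596)*1764 = 1438*1764 = 2536632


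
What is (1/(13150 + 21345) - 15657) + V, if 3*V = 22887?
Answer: -276925859/34495 ≈ -8028.0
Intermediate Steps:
V = 7629 (V = (1/3)*22887 = 7629)
(1/(13150 + 21345) - 15657) + V = (1/(13150 + 21345) - 15657) + 7629 = (1/34495 - 15657) + 7629 = -540088214/34495 + 7629 = -276925859/34495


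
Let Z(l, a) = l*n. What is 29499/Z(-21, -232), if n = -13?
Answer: 9833/91 ≈ 108.05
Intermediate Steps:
Z(l, a) = -13*l (Z(l, a) = l*(-13) = -13*l)
29499/Z(-21, -232) = 29499/((-13*(-21))) = 29499/273 = 29499*(1/273) = 9833/91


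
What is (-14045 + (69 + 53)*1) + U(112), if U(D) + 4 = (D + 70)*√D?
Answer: -13927 + 728*√7 ≈ -12001.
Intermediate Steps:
U(D) = -4 + √D*(70 + D) (U(D) = -4 + (D + 70)*√D = -4 + (70 + D)*√D = -4 + √D*(70 + D))
(-14045 + (69 + 53)*1) + U(112) = (-14045 + (69 + 53)*1) + (-4 + 112^(3/2) + 70*√112) = (-14045 + 122*1) + (-4 + 448*√7 + 70*(4*√7)) = (-14045 + 122) + (-4 + 448*√7 + 280*√7) = -13923 + (-4 + 728*√7) = -13927 + 728*√7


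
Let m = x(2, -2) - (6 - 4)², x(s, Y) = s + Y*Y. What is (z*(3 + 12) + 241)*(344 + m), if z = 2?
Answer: 93766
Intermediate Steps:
x(s, Y) = s + Y²
m = 2 (m = (2 + (-2)²) - (6 - 4)² = (2 + 4) - 1*2² = 6 - 1*4 = 6 - 4 = 2)
(z*(3 + 12) + 241)*(344 + m) = (2*(3 + 12) + 241)*(344 + 2) = (2*15 + 241)*346 = (30 + 241)*346 = 271*346 = 93766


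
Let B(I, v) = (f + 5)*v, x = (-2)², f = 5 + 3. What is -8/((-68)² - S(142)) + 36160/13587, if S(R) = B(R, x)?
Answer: 13767902/5176647 ≈ 2.6596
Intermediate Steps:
f = 8
x = 4
B(I, v) = 13*v (B(I, v) = (8 + 5)*v = 13*v)
S(R) = 52 (S(R) = 13*4 = 52)
-8/((-68)² - S(142)) + 36160/13587 = -8/((-68)² - 1*52) + 36160/13587 = -8/(4624 - 52) + 36160*(1/13587) = -8/4572 + 36160/13587 = -8*1/4572 + 36160/13587 = -2/1143 + 36160/13587 = 13767902/5176647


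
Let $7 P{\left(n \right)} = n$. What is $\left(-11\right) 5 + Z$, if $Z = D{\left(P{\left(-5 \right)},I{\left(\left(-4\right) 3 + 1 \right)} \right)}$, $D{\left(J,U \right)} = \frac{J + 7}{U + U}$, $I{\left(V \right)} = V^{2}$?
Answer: $- \frac{4233}{77} \approx -54.974$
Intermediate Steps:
$P{\left(n \right)} = \frac{n}{7}$
$D{\left(J,U \right)} = \frac{7 + J}{2 U}$
$Z = \frac{2}{77}$ ($Z = \frac{7 + \frac{1}{7} \left(-5\right)}{2 \left(\left(-4\right) 3 + 1\right)^{2}} = \frac{7 - \frac{5}{7}}{2 \left(-12 + 1\right)^{2}} = \frac{1}{2} \frac{1}{\left(-11\right)^{2}} \cdot \frac{44}{7} = \frac{1}{2} \cdot \frac{1}{121} \cdot \frac{44}{7} = \frac{2}{77} \approx 0.025974$)
$\left(-11\right) 5 + Z = \left(-11\right) 5 + \frac{2}{77} = -55 + \frac{2}{77} = - \frac{4233}{77}$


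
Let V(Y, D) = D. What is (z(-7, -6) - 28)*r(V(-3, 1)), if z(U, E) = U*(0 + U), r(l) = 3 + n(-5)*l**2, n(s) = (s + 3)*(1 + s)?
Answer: 231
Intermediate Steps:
n(s) = (1 + s)*(3 + s) (n(s) = (3 + s)*(1 + s) = (1 + s)*(3 + s))
r(l) = 3 + 8*l**2 (r(l) = 3 + (3 + (-5)**2 + 4*(-5))*l**2 = 3 + (3 + 25 - 20)*l**2 = 3 + 8*l**2)
z(U, E) = U**2 (z(U, E) = U*U = U**2)
(z(-7, -6) - 28)*r(V(-3, 1)) = ((-7)**2 - 28)*(3 + 8*1**2) = (49 - 28)*(3 + 8*1) = 21*(3 + 8) = 21*11 = 231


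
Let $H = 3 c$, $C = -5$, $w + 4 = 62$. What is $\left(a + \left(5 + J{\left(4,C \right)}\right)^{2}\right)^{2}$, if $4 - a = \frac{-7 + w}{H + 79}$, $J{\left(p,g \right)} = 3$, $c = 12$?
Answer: $\frac{60357361}{13225} \approx 4563.9$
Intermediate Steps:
$w = 58$ ($w = -4 + 62 = 58$)
$H = 36$ ($H = 3 \cdot 12 = 36$)
$a = \frac{409}{115}$ ($a = 4 - \frac{-7 + 58}{36 + 79} = 4 - \frac{51}{115} = \frac{409}{115} \approx 3.5565$)
$\left(a + \left(5 + J{\left(4,C \right)}\right)^{2}\right)^{2} = \left(\frac{409}{115} + \left(5 + 3\right)^{2}\right)^{2} = \left(\frac{409}{115} + 8^{2}\right)^{2} = \left(\frac{409}{115} + 64\right)^{2} = \left(\frac{7769}{115}\right)^{2} = \frac{60357361}{13225}$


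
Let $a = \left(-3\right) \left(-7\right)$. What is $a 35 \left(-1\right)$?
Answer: $-735$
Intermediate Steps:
$a = 21$
$a 35 \left(-1\right) = 21 \cdot 35 \left(-1\right) = 735 \left(-1\right) = -735$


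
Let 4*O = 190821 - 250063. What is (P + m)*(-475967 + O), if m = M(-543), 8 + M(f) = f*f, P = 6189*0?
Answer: -289402657755/2 ≈ -1.4470e+11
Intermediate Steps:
O = -29621/2 (O = (190821 - 250063)/4 = (1/4)*(-59242) = -29621/2 ≈ -14811.)
P = 0
M(f) = -8 + f**2 (M(f) = -8 + f*f = -8 + f**2)
m = 294841 (m = -8 + (-543)**2 = -8 + 294849 = 294841)
(P + m)*(-475967 + O) = (0 + 294841)*(-475967 - 29621/2) = 294841*(-981555/2) = -289402657755/2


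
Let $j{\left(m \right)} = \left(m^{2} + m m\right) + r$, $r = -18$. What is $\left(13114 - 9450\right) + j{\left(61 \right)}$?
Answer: $11088$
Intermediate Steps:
$j{\left(m \right)} = -18 + 2 m^{2}$ ($j{\left(m \right)} = \left(m^{2} + m m\right) - 18 = \left(m^{2} + m^{2}\right) - 18 = 2 m^{2} - 18 = -18 + 2 m^{2}$)
$\left(13114 - 9450\right) + j{\left(61 \right)} = \left(13114 - 9450\right) - \left(18 - 2 \cdot 61^{2}\right) = 3664 + \left(-18 + 2 \cdot 3721\right) = 3664 + \left(-18 + 7442\right) = 3664 + 7424 = 11088$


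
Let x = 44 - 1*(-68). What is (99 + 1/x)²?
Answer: 122965921/12544 ≈ 9802.8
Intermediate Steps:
x = 112 (x = 44 + 68 = 112)
(99 + 1/x)² = (99 + 1/112)² = (11089/112)² = 122965921/12544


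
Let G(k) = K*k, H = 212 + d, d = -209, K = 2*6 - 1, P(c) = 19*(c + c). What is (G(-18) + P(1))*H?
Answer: -480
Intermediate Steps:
P(c) = 38*c (P(c) = 19*(2*c) = 38*c)
K = 11 (K = 12 - 1 = 11)
H = 3 (H = 212 - 209 = 3)
G(k) = 11*k
(G(-18) + P(1))*H = (11*(-18) + 38*1)*3 = (-198 + 38)*3 = -160*3 = -480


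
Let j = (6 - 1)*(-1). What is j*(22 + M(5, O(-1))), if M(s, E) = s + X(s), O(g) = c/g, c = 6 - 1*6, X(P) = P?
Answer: -160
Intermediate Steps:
c = 0 (c = 6 - 6 = 0)
O(g) = 0 (O(g) = 0/g = 0)
j = -5 (j = 5*(-1) = -5)
M(s, E) = 2*s (M(s, E) = s + s = 2*s)
j*(22 + M(5, O(-1))) = -5*(22 + 2*5) = -5*(22 + 10) = -5*32 = -160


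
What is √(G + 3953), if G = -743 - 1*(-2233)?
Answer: √5443 ≈ 73.777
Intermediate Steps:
G = 1490 (G = -743 + 2233 = 1490)
√(G + 3953) = √(1490 + 3953) = √5443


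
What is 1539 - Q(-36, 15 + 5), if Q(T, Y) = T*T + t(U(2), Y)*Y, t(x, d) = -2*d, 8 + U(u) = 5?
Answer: 1043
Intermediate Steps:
U(u) = -3 (U(u) = -8 + 5 = -3)
Q(T, Y) = T**2 - 2*Y**2 (Q(T, Y) = T*T + (-2*Y)*Y = T**2 - 2*Y**2)
1539 - Q(-36, 15 + 5) = 1539 - ((-36)**2 - 2*(15 + 5)**2) = 1539 - (1296 - 2*20**2) = 1539 - (1296 - 2*400) = 1539 - (1296 - 800) = 1539 - 1*496 = 1539 - 496 = 1043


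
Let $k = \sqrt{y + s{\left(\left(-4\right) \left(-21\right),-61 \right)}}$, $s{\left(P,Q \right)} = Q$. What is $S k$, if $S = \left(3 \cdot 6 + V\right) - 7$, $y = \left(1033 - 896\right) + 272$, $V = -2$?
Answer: $18 \sqrt{87} \approx 167.89$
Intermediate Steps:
$y = 409$ ($y = 137 + 272 = 409$)
$k = 2 \sqrt{87}$ ($k = \sqrt{409 - 61} = \sqrt{348} = 2 \sqrt{87} \approx 18.655$)
$S = 9$ ($S = \left(3 \cdot 6 - 2\right) - 7 = \left(18 - 2\right) - 7 = 16 - 7 = 9$)
$S k = 9 \cdot 2 \sqrt{87} = 18 \sqrt{87}$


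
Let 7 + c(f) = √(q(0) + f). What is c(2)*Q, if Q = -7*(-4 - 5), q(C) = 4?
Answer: -441 + 63*√6 ≈ -286.68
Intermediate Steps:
Q = 63 (Q = -7*(-9) = 63)
c(f) = -7 + √(4 + f)
c(2)*Q = (-7 + √(4 + 2))*63 = (-7 + √6)*63 = -441 + 63*√6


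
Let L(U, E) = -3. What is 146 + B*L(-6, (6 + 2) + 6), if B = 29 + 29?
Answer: -28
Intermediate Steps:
B = 58
146 + B*L(-6, (6 + 2) + 6) = 146 + 58*(-3) = 146 - 174 = -28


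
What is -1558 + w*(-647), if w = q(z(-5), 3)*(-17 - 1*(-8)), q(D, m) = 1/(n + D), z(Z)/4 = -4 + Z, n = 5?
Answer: -54121/31 ≈ -1745.8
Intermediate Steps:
z(Z) = -16 + 4*Z (z(Z) = 4*(-4 + Z) = -16 + 4*Z)
q(D, m) = 1/(5 + D)
w = 9/31 (w = (-17 - 1*(-8))/(5 + (-16 + 4*(-5))) = (-17 + 8)/(5 + (-16 - 20)) = -9/(5 - 36) = -9/(-31) = -1/31*(-9) = 9/31 ≈ 0.29032)
-1558 + w*(-647) = -1558 + (9/31)*(-647) = -1558 - 5823/31 = -54121/31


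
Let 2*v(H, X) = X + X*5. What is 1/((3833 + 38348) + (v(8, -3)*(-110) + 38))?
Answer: 1/43209 ≈ 2.3143e-5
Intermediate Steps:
v(H, X) = 3*X (v(H, X) = (X + X*5)/2 = (X + 5*X)/2 = (6*X)/2 = 3*X)
1/((3833 + 38348) + (v(8, -3)*(-110) + 38)) = 1/((3833 + 38348) + ((3*(-3))*(-110) + 38)) = 1/(42181 + (-9*(-110) + 38)) = 1/(42181 + (990 + 38)) = 1/(42181 + 1028) = 1/43209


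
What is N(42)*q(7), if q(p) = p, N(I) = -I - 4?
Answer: -322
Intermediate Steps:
N(I) = -4 - I
N(42)*q(7) = (-4 - 1*42)*7 = (-4 - 42)*7 = -46*7 = -322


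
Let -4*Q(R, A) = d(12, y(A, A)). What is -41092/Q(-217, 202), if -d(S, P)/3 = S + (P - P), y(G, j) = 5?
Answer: -41092/9 ≈ -4565.8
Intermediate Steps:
d(S, P) = -3*S (d(S, P) = -3*(S + (P - P)) = -3*(S + 0) = -3*S)
Q(R, A) = 9 (Q(R, A) = -(-3)*12/4 = -¼*(-36) = 9)
-41092/Q(-217, 202) = -41092/9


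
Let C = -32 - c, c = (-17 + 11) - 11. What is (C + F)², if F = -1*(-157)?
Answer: 20164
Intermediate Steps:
F = 157
c = -17 (c = -6 - 11 = -17)
C = -15 (C = -32 - 1*(-17) = -32 + 17 = -15)
(C + F)² = (-15 + 157)² = 142² = 20164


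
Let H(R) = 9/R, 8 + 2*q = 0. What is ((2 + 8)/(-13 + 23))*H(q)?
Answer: -9/4 ≈ -2.2500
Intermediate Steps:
q = -4 (q = -4 + (½)*0 = -4 + 0 = -4)
((2 + 8)/(-13 + 23))*H(q) = ((2 + 8)/(-13 + 23))*(9/(-4)) = (10/10)*(9*(-¼)) = (10*(⅒))*(-9/4) = 1*(-9/4) = -9/4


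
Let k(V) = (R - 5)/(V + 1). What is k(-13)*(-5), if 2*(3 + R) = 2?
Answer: -35/12 ≈ -2.9167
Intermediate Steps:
R = -2 (R = -3 + (1/2)*2 = -3 + 1 = -2)
k(V) = -7/(1 + V) (k(V) = (-2 - 5)/(V + 1) = -7/(1 + V))
k(-13)*(-5) = -7/(1 - 13)*(-5) = -7/(-12)*(-5) = -7*(-1/12)*(-5) = (7/12)*(-5) = -35/12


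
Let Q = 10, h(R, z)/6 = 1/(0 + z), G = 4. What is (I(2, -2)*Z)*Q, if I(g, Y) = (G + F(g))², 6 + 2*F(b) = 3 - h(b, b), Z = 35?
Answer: 350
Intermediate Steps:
h(R, z) = 6/z (h(R, z) = 6/(0 + z) = 6/z)
F(b) = -3/2 - 3/b (F(b) = -3 + (3 - 6/b)/2 = -3 + (3/2 - 3/b) = -3/2 - 3/b)
I(g, Y) = (5/2 - 3/g)² (I(g, Y) = (4 + (-3/2 - 3/g))² = (5/2 - 3/g)²)
(I(2, -2)*Z)*Q = (((¼)*(-6 + 5*2)²/2²)*35)*10 = (((¼)*(¼)*(-6 + 10)²)*35)*10 = (((¼)*(¼)*4²)*35)*10 = (((¼)*(¼)*16)*35)*10 = (1*35)*10 = 35*10 = 350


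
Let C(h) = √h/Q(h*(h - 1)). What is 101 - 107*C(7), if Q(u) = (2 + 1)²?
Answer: 101 - 107*√7/9 ≈ 69.545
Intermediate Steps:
Q(u) = 9 (Q(u) = 3² = 9)
C(h) = √h/9
101 - 107*C(7) = 101 - 107*√7/9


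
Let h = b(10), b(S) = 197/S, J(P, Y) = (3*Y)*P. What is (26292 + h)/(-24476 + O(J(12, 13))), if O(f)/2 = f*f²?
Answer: 263117/2049819880 ≈ 0.00012836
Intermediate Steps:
J(P, Y) = 3*P*Y
h = 197/10 ≈ 19.700
O(f) = 2*f³ (O(f) = 2*(f*f²) = 2*f³)
(26292 + h)/(-24476 + O(J(12, 13))) = (26292 + 197/10)/(-24476 + 2*(3*12*13)³) = 263117/(10*(-24476 + 2*468³)) = 263117/(10*(-24476 + 2*102503232)) = 263117/(10*(-24476 + 205006464)) = (263117/10)/204981988 = (263117/10)*(1/204981988) = 263117/2049819880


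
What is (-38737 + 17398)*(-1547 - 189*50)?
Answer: 234664983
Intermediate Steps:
(-38737 + 17398)*(-1547 - 189*50) = -21339*(-1547 - 9450) = -21339*(-10997) = 234664983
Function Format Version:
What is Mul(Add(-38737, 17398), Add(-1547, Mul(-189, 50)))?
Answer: 234664983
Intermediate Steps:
Mul(Add(-38737, 17398), Add(-1547, Mul(-189, 50))) = Mul(-21339, Add(-1547, -9450)) = Mul(-21339, -10997) = 234664983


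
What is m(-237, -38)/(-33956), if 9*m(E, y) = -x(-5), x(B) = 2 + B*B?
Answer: 3/33956 ≈ 8.8350e-5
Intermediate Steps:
x(B) = 2 + B**2
m(E, y) = -3 (m(E, y) = (-(2 + (-5)**2))/9 = (-(2 + 25))/9 = (-1*27)/9 = (1/9)*(-27) = -3)
m(-237, -38)/(-33956) = -3/(-33956) = -3*(-1/33956) = 3/33956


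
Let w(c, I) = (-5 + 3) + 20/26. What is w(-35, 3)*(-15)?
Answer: 240/13 ≈ 18.462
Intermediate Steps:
w(c, I) = -16/13 (w(c, I) = -2 + 20*(1/26) = -2 + 10/13 = -16/13)
w(-35, 3)*(-15) = -16/13*(-15) = 240/13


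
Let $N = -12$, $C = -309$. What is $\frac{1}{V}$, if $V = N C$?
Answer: $\frac{1}{3708} \approx 0.00026969$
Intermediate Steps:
$V = 3708$ ($V = \left(-12\right) \left(-309\right) = 3708$)
$\frac{1}{V} = \frac{1}{3708}$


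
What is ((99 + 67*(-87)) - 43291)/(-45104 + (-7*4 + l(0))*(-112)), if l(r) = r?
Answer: 49021/41968 ≈ 1.1681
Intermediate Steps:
((99 + 67*(-87)) - 43291)/(-45104 + (-7*4 + l(0))*(-112)) = ((99 + 67*(-87)) - 43291)/(-45104 + (-7*4 + 0)*(-112)) = ((99 - 5829) - 43291)/(-45104 + (-28 + 0)*(-112)) = (-5730 - 43291)/(-45104 - 28*(-112)) = -49021/(-45104 + 3136) = -49021/(-41968) = -49021*(-1/41968) = 49021/41968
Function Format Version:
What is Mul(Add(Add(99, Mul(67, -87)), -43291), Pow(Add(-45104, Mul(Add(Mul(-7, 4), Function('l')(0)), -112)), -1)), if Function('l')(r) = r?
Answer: Rational(49021, 41968) ≈ 1.1681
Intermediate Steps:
Mul(Add(Add(99, Mul(67, -87)), -43291), Pow(Add(-45104, Mul(Add(Mul(-7, 4), Function('l')(0)), -112)), -1)) = Mul(Add(Add(99, Mul(67, -87)), -43291), Pow(Add(-45104, Mul(Add(Mul(-7, 4), 0), -112)), -1)) = Mul(Add(Add(99, -5829), -43291), Pow(Add(-45104, Mul(Add(-28, 0), -112)), -1)) = Mul(Add(-5730, -43291), Pow(Add(-45104, Mul(-28, -112)), -1)) = Mul(-49021, Pow(Add(-45104, 3136), -1)) = Mul(-49021, Pow(-41968, -1)) = Mul(-49021, Rational(-1, 41968)) = Rational(49021, 41968)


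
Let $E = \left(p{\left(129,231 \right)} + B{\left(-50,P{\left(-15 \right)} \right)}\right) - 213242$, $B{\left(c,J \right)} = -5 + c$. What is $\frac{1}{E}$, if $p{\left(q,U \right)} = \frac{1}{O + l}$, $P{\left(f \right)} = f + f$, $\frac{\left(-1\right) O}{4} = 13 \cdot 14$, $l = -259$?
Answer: $- \frac{987}{210524140} \approx -4.6883 \cdot 10^{-6}$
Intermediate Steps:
$O = -728$ ($O = - 4 \cdot 13 \cdot 14 = \left(-4\right) 182 = -728$)
$P{\left(f \right)} = 2 f$
$p{\left(q,U \right)} = - \frac{1}{987}$ ($p{\left(q,U \right)} = \frac{1}{-728 - 259} = \frac{1}{-987} = - \frac{1}{987}$)
$E = - \frac{210524140}{987}$ ($E = \left(- \frac{1}{987} - 55\right) - 213242 = - \frac{54286}{987} - 213242 = - \frac{210524140}{987} \approx -2.133 \cdot 10^{5}$)
$\frac{1}{E} = \frac{1}{- \frac{210524140}{987}} = - \frac{987}{210524140}$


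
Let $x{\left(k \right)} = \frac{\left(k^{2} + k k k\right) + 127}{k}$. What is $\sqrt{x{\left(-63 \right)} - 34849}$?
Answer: $\frac{4 i \sqrt{852922}}{21} \approx 175.91 i$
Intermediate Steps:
$x{\left(k \right)} = \frac{127 + k^{2} + k^{3}}{k}$ ($x{\left(k \right)} = \frac{\left(k^{2} + k^{2} k\right) + 127}{k} = \frac{\left(k^{2} + k^{3}\right) + 127}{k} = \frac{127 + k^{2} + k^{3}}{k}$)
$\sqrt{x{\left(-63 \right)} - 34849} = \sqrt{\left(-63 + \left(-63\right)^{2} + \frac{127}{-63}\right) - 34849} = \sqrt{\left(-63 + 3969 + 127 \left(- \frac{1}{63}\right)\right) - 34849} = \sqrt{\left(-63 + 3969 - \frac{127}{63}\right) - 34849} = \sqrt{\frac{245951}{63} - 34849} = \sqrt{- \frac{1949536}{63}} = \frac{4 i \sqrt{852922}}{21}$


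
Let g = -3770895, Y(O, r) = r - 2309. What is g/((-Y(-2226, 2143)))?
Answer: -3770895/166 ≈ -22716.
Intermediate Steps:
Y(O, r) = -2309 + r
g/((-Y(-2226, 2143))) = -3770895*(-1/(-2309 + 2143)) = -3770895/((-1*(-166))) = -3770895/166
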